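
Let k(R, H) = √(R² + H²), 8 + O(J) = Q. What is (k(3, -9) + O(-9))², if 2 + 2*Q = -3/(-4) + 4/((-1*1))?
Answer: 12985/64 - 255*√10/4 ≈ 1.2954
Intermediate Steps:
Q = -21/8 (Q = -1 + (-3/(-4) + 4/((-1*1)))/2 = -1 + (-3*(-¼) + 4/(-1))/2 = -1 + (¾ + 4*(-1))/2 = -1 + (¾ - 4)/2 = -1 + (½)*(-13/4) = -1 - 13/8 = -21/8 ≈ -2.6250)
O(J) = -85/8 (O(J) = -8 - 21/8 = -85/8)
k(R, H) = √(H² + R²)
(k(3, -9) + O(-9))² = (√((-9)² + 3²) - 85/8)² = (√(81 + 9) - 85/8)² = (√90 - 85/8)² = (3*√10 - 85/8)² = (-85/8 + 3*√10)²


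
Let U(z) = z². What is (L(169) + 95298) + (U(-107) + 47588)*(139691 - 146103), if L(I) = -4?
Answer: -378449950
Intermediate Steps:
(L(169) + 95298) + (U(-107) + 47588)*(139691 - 146103) = (-4 + 95298) + ((-107)² + 47588)*(139691 - 146103) = 95294 + (11449 + 47588)*(-6412) = 95294 + 59037*(-6412) = 95294 - 378545244 = -378449950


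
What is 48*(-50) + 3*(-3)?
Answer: -2409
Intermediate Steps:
48*(-50) + 3*(-3) = -2400 - 9 = -2409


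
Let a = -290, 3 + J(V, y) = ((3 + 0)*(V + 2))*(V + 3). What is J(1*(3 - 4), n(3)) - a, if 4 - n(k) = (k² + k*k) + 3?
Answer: 293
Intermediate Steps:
n(k) = 1 - 2*k² (n(k) = 4 - ((k² + k*k) + 3) = 4 - ((k² + k²) + 3) = 4 - (2*k² + 3) = 4 - (3 + 2*k²) = 4 + (-3 - 2*k²) = 1 - 2*k²)
J(V, y) = -3 + (3 + V)*(6 + 3*V) (J(V, y) = -3 + ((3 + 0)*(V + 2))*(V + 3) = -3 + (3*(2 + V))*(3 + V) = -3 + (6 + 3*V)*(3 + V) = -3 + (3 + V)*(6 + 3*V))
J(1*(3 - 4), n(3)) - a = (15 + 3*(1*(3 - 4))² + 15*(1*(3 - 4))) - 1*(-290) = (15 + 3*(1*(-1))² + 15*(1*(-1))) + 290 = (15 + 3*(-1)² + 15*(-1)) + 290 = (15 + 3*1 - 15) + 290 = (15 + 3 - 15) + 290 = 3 + 290 = 293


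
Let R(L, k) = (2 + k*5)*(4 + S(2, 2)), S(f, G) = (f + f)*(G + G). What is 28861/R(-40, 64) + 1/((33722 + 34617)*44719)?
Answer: 12600101329063/2811567601720 ≈ 4.4815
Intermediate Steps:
S(f, G) = 4*G*f (S(f, G) = (2*f)*(2*G) = 4*G*f)
R(L, k) = 40 + 100*k (R(L, k) = (2 + k*5)*(4 + 4*2*2) = (2 + 5*k)*(4 + 16) = (2 + 5*k)*20 = 40 + 100*k)
28861/R(-40, 64) + 1/((33722 + 34617)*44719) = 28861/(40 + 100*64) + 1/((33722 + 34617)*44719) = 28861/(40 + 6400) + (1/44719)/68339 = 28861/6440 + (1/68339)*(1/44719) = 28861*(1/6440) + 1/3056051741 = 4123/920 + 1/3056051741 = 12600101329063/2811567601720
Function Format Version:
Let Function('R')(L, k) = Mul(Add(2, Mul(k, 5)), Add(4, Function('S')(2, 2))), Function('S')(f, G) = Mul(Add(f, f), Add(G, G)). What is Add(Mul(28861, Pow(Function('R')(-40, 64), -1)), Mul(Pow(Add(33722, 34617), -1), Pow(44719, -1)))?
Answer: Rational(12600101329063, 2811567601720) ≈ 4.4815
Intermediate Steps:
Function('S')(f, G) = Mul(4, G, f) (Function('S')(f, G) = Mul(Mul(2, f), Mul(2, G)) = Mul(4, G, f))
Function('R')(L, k) = Add(40, Mul(100, k)) (Function('R')(L, k) = Mul(Add(2, Mul(k, 5)), Add(4, Mul(4, 2, 2))) = Mul(Add(2, Mul(5, k)), Add(4, 16)) = Mul(Add(2, Mul(5, k)), 20) = Add(40, Mul(100, k)))
Add(Mul(28861, Pow(Function('R')(-40, 64), -1)), Mul(Pow(Add(33722, 34617), -1), Pow(44719, -1))) = Add(Mul(28861, Pow(Add(40, Mul(100, 64)), -1)), Mul(Pow(Add(33722, 34617), -1), Pow(44719, -1))) = Add(Mul(28861, Pow(Add(40, 6400), -1)), Mul(Pow(68339, -1), Rational(1, 44719))) = Add(Mul(28861, Pow(6440, -1)), Mul(Rational(1, 68339), Rational(1, 44719))) = Add(Mul(28861, Rational(1, 6440)), Rational(1, 3056051741)) = Add(Rational(4123, 920), Rational(1, 3056051741)) = Rational(12600101329063, 2811567601720)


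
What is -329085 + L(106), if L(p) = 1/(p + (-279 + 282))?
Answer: -35870264/109 ≈ -3.2909e+5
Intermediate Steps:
L(p) = 1/(3 + p) (L(p) = 1/(p + 3) = 1/(3 + p))
-329085 + L(106) = -329085 + 1/(3 + 106) = -329085 + 1/109 = -35870264/109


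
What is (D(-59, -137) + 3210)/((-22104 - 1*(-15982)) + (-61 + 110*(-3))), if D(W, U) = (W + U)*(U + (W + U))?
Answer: -22826/2171 ≈ -10.514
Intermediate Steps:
D(W, U) = (U + W)*(W + 2*U) (D(W, U) = (U + W)*(U + (U + W)) = (U + W)*(W + 2*U))
(D(-59, -137) + 3210)/((-22104 - 1*(-15982)) + (-61 + 110*(-3))) = (((-59)² + 2*(-137)² + 3*(-137)*(-59)) + 3210)/((-22104 - 1*(-15982)) + (-61 + 110*(-3))) = ((3481 + 2*18769 + 24249) + 3210)/((-22104 + 15982) + (-61 - 330)) = ((3481 + 37538 + 24249) + 3210)/(-6122 - 391) = (65268 + 3210)/(-6513) = 68478*(-1/6513) = -22826/2171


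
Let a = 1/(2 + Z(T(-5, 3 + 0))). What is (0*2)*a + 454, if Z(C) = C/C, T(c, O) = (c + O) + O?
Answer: 454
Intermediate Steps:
T(c, O) = c + 2*O (T(c, O) = (O + c) + O = c + 2*O)
Z(C) = 1
a = ⅓ (a = 1/(2 + 1) = 1/3 = ⅓ ≈ 0.33333)
(0*2)*a + 454 = (0*2)*(⅓) + 454 = 0*(⅓) + 454 = 0 + 454 = 454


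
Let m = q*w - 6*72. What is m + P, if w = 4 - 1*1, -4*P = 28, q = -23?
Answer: -508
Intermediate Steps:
P = -7 (P = -1/4*28 = -7)
w = 3 (w = 4 - 1 = 3)
m = -501 (m = -23*3 - 6*72 = -69 - 1*432 = -69 - 432 = -501)
m + P = -501 - 7 = -508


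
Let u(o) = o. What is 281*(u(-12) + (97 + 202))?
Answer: 80647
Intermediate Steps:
281*(u(-12) + (97 + 202)) = 281*(-12 + (97 + 202)) = 281*(-12 + 299) = 281*287 = 80647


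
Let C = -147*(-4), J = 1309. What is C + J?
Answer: 1897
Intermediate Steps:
C = 588
C + J = 588 + 1309 = 1897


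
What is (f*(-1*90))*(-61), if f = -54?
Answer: -296460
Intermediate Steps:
(f*(-1*90))*(-61) = -(-54)*90*(-61) = -54*(-90)*(-61) = 4860*(-61) = -296460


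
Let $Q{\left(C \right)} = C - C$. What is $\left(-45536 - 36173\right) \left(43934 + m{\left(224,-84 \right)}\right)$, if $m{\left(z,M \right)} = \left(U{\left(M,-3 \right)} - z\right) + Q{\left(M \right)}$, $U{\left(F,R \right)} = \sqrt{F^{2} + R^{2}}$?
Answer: $-3571500390 - 245127 \sqrt{785} \approx -3.5784 \cdot 10^{9}$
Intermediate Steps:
$Q{\left(C \right)} = 0$
$m{\left(z,M \right)} = \sqrt{9 + M^{2}} - z$ ($m{\left(z,M \right)} = \left(\sqrt{M^{2} + \left(-3\right)^{2}} - z\right) + 0 = \left(\sqrt{M^{2} + 9} - z\right) + 0 = \left(\sqrt{9 + M^{2}} - z\right) + 0 = \sqrt{9 + M^{2}} - z$)
$\left(-45536 - 36173\right) \left(43934 + m{\left(224,-84 \right)}\right) = \left(-45536 - 36173\right) \left(43934 + \left(\sqrt{9 + \left(-84\right)^{2}} - 224\right)\right) = - 81709 \left(43934 - \left(224 - \sqrt{9 + 7056}\right)\right) = - 81709 \left(43934 - \left(224 - \sqrt{7065}\right)\right) = - 81709 \left(43934 - \left(224 - 3 \sqrt{785}\right)\right) = - 81709 \left(43710 + 3 \sqrt{785}\right) = -3571500390 - 245127 \sqrt{785}$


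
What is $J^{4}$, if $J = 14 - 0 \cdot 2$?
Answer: $38416$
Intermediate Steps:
$J = 14$ ($J = 14 - 0 = 14 + 0 = 14$)
$J^{4} = 14^{4} = 38416$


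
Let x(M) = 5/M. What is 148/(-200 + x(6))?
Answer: -888/1195 ≈ -0.74310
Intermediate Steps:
148/(-200 + x(6)) = 148/(-200 + 5/6) = 148/(-1195/6) = 148*(-6/1195) = -888/1195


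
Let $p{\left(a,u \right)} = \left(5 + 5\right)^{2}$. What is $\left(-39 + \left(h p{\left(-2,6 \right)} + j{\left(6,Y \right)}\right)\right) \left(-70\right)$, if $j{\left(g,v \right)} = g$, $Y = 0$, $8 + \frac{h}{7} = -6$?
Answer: $688310$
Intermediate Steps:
$h = -98$ ($h = -56 + 7 \left(-6\right) = -56 - 42 = -98$)
$p{\left(a,u \right)} = 100$ ($p{\left(a,u \right)} = 10^{2} = 100$)
$\left(-39 + \left(h p{\left(-2,6 \right)} + j{\left(6,Y \right)}\right)\right) \left(-70\right) = \left(-39 + \left(\left(-98\right) 100 + 6\right)\right) \left(-70\right) = \left(-39 + \left(-9800 + 6\right)\right) \left(-70\right) = \left(-39 - 9794\right) \left(-70\right) = \left(-9833\right) \left(-70\right) = 688310$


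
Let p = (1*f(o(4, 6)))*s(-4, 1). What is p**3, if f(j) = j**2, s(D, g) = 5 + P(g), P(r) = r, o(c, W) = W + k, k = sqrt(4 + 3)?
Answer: 45260424 + 16990560*sqrt(7) ≈ 9.0213e+7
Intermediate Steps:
k = sqrt(7) ≈ 2.6458
o(c, W) = W + sqrt(7)
s(D, g) = 5 + g
p = 6*(6 + sqrt(7))**2 (p = (1*(6 + sqrt(7))**2)*(5 + 1) = (6 + sqrt(7))**2*6 = 6*(6 + sqrt(7))**2 ≈ 448.49)
p**3 = (258 + 72*sqrt(7))**3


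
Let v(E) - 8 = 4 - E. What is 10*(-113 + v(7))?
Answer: -1080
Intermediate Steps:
v(E) = 12 - E (v(E) = 8 + (4 - E) = 12 - E)
10*(-113 + v(7)) = 10*(-113 + (12 - 1*7)) = 10*(-113 + (12 - 7)) = 10*(-113 + 5) = 10*(-108) = -1080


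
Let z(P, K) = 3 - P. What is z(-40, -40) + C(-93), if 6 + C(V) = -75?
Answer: -38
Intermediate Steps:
C(V) = -81 (C(V) = -6 - 75 = -81)
z(-40, -40) + C(-93) = (3 - 1*(-40)) - 81 = (3 + 40) - 81 = 43 - 81 = -38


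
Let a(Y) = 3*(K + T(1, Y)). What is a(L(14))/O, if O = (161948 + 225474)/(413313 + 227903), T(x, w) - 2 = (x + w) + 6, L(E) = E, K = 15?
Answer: 36549312/193711 ≈ 188.68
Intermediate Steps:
T(x, w) = 8 + w + x (T(x, w) = 2 + ((x + w) + 6) = 2 + ((w + x) + 6) = 2 + (6 + w + x) = 8 + w + x)
a(Y) = 72 + 3*Y (a(Y) = 3*(15 + (8 + Y + 1)) = 3*(15 + (9 + Y)) = 3*(24 + Y) = 72 + 3*Y)
O = 193711/320608 (O = 387422/641216 = 387422*(1/641216) = 193711/320608 ≈ 0.60420)
a(L(14))/O = (72 + 3*14)/(193711/320608) = (72 + 42)*(320608/193711) = 114*(320608/193711) = 36549312/193711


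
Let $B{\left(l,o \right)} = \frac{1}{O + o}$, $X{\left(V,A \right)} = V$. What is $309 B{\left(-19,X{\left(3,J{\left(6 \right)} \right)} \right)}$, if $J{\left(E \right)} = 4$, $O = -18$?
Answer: $- \frac{103}{5} \approx -20.6$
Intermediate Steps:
$B{\left(l,o \right)} = \frac{1}{-18 + o}$
$309 B{\left(-19,X{\left(3,J{\left(6 \right)} \right)} \right)} = \frac{309}{-18 + 3} = \frac{309}{-15} = 309 \left(- \frac{1}{15}\right) = - \frac{103}{5}$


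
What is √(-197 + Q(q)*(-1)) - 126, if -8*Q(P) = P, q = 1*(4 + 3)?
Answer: -126 + I*√3138/4 ≈ -126.0 + 14.004*I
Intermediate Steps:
q = 7 (q = 1*7 = 7)
Q(P) = -P/8
√(-197 + Q(q)*(-1)) - 126 = √(-197 - ⅛*7*(-1)) - 126 = √(-197 - 7/8*(-1)) - 126 = √(-197 + 7/8) - 126 = √(-1569/8) - 126 = I*√3138/4 - 126 = -126 + I*√3138/4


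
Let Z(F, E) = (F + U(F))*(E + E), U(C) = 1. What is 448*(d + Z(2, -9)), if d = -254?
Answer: -137984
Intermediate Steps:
Z(F, E) = 2*E*(1 + F) (Z(F, E) = (F + 1)*(E + E) = (1 + F)*(2*E) = 2*E*(1 + F))
448*(d + Z(2, -9)) = 448*(-254 + 2*(-9)*(1 + 2)) = 448*(-254 + 2*(-9)*3) = 448*(-254 - 54) = 448*(-308) = -137984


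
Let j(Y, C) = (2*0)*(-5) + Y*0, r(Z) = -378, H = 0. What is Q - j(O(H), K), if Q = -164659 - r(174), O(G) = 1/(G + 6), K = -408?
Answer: -164281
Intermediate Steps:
O(G) = 1/(6 + G)
j(Y, C) = 0 (j(Y, C) = 0*(-5) + 0 = 0 + 0 = 0)
Q = -164281 (Q = -164659 - 1*(-378) = -164659 + 378 = -164281)
Q - j(O(H), K) = -164281 - 1*0 = -164281 + 0 = -164281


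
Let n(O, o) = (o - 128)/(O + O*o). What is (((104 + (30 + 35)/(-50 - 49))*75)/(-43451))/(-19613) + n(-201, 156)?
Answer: -259788477379/295823178627801 ≈ -0.00087819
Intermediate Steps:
n(O, o) = (-128 + o)/(O + O*o)
(((104 + (30 + 35)/(-50 - 49))*75)/(-43451))/(-19613) + n(-201, 156) = (((104 + (30 + 35)/(-50 - 49))*75)/(-43451))/(-19613) + (-128 + 156)/((-201)*(1 + 156)) = (((104 + 65/(-99))*75)*(-1/43451))*(-1/19613) - 1/201*28/157 = (((104 + 65*(-1/99))*75)*(-1/43451))*(-1/19613) - 1/201*1/157*28 = (((104 - 65/99)*75)*(-1/43451))*(-1/19613) - 28/31557 = (((10231/99)*75)*(-1/43451))*(-1/19613) - 28/31557 = ((255775/33)*(-1/43451))*(-1/19613) - 28/31557 = -255775/1433883*(-1/19613) - 28/31557 = 255775/28122747279 - 28/31557 = -259788477379/295823178627801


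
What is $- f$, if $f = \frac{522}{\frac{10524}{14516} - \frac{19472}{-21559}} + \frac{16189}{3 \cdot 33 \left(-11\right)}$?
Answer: $- \frac{42412550120225}{138722936913} \approx -305.74$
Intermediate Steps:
$f = \frac{42412550120225}{138722936913}$ ($f = \frac{522}{10524 \cdot \frac{1}{14516} - - \frac{19472}{21559}} + \frac{16189}{99 \left(-11\right)} = \frac{522}{\frac{2631}{3629} + \frac{19472}{21559}} + \frac{16189}{-1089} = \frac{522}{\frac{127385617}{78237611}} + 16189 \left(- \frac{1}{1089}\right) = 522 \cdot \frac{78237611}{127385617} - \frac{16189}{1089} = \frac{40840032942}{127385617} - \frac{16189}{1089} = \frac{42412550120225}{138722936913} \approx 305.74$)
$- f = \left(-1\right) \frac{42412550120225}{138722936913} = - \frac{42412550120225}{138722936913}$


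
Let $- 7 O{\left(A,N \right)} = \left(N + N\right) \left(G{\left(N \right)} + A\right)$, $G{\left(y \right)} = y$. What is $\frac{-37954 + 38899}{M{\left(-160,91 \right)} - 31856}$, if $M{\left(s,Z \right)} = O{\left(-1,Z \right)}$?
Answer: $- \frac{945}{34196} \approx -0.027635$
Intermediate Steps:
$O{\left(A,N \right)} = - \frac{2 N \left(A + N\right)}{7}$ ($O{\left(A,N \right)} = - \frac{\left(N + N\right) \left(N + A\right)}{7} = - \frac{2 N \left(A + N\right)}{7}$)
$M{\left(s,Z \right)} = - \frac{2 Z \left(-1 + Z\right)}{7}$
$\frac{-37954 + 38899}{M{\left(-160,91 \right)} - 31856} = \frac{-37954 + 38899}{\frac{2}{7} \cdot 91 \left(1 - 91\right) - 31856} = \frac{945}{\frac{2}{7} \cdot 91 \left(1 - 91\right) - 31856} = \frac{945}{\frac{2}{7} \cdot 91 \left(-90\right) - 31856} = \frac{945}{-2340 - 31856} = \frac{945}{-34196} = 945 \left(- \frac{1}{34196}\right) = - \frac{945}{34196}$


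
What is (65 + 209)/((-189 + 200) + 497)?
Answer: 137/254 ≈ 0.53937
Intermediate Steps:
(65 + 209)/((-189 + 200) + 497) = 274/(11 + 497) = 274/508 = 274*(1/508) = 137/254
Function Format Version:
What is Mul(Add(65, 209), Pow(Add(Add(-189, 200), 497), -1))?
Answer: Rational(137, 254) ≈ 0.53937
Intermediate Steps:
Mul(Add(65, 209), Pow(Add(Add(-189, 200), 497), -1)) = Mul(274, Pow(Add(11, 497), -1)) = Mul(274, Pow(508, -1)) = Mul(274, Rational(1, 508)) = Rational(137, 254)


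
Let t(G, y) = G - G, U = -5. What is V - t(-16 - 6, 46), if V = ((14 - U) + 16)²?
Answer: 1225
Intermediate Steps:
V = 1225 (V = ((14 - 1*(-5)) + 16)² = ((14 + 5) + 16)² = (19 + 16)² = 35² = 1225)
t(G, y) = 0
V - t(-16 - 6, 46) = 1225 - 1*0 = 1225 + 0 = 1225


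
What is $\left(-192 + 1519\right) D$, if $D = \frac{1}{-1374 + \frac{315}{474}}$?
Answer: $- \frac{209666}{216987} \approx -0.96626$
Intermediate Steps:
$D = - \frac{158}{216987}$ ($D = \frac{1}{-1374 + 315 \cdot \frac{1}{474}} = \frac{1}{-1374 + \frac{105}{158}} = \frac{1}{- \frac{216987}{158}} = - \frac{158}{216987} \approx -0.00072815$)
$\left(-192 + 1519\right) D = \left(-192 + 1519\right) \left(- \frac{158}{216987}\right) = 1327 \left(- \frac{158}{216987}\right) = - \frac{209666}{216987}$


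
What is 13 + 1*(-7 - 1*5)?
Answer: 1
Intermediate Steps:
13 + 1*(-7 - 1*5) = 13 + 1*(-7 - 5) = 13 + 1*(-12) = 13 - 12 = 1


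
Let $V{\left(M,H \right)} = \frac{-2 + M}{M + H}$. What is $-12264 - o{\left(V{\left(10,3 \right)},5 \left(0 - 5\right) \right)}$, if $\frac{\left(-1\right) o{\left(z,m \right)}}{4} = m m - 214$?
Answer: $-10620$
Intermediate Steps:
$V{\left(M,H \right)} = \frac{-2 + M}{H + M}$
$o{\left(z,m \right)} = 856 - 4 m^{2}$ ($o{\left(z,m \right)} = - 4 \left(m m - 214\right) = - 4 \left(m^{2} - 214\right) = - 4 \left(-214 + m^{2}\right) = 856 - 4 m^{2}$)
$-12264 - o{\left(V{\left(10,3 \right)},5 \left(0 - 5\right) \right)} = -12264 - \left(856 - 4 \left(5 \left(0 - 5\right)\right)^{2}\right) = -12264 - \left(856 - 4 \left(5 \left(-5\right)\right)^{2}\right) = -12264 - \left(856 - 4 \left(-25\right)^{2}\right) = -12264 - \left(856 - 2500\right) = -12264 - -1644 = -12264 + 1644 = -10620$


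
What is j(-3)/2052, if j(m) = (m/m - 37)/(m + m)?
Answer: 1/342 ≈ 0.0029240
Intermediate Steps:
j(m) = -18/m (j(m) = (1 - 37)/((2*m)) = -18/m)
j(-3)/2052 = -18/(-3)/2052 = -18*(-1/3)*(1/2052) = 6*(1/2052) = 1/342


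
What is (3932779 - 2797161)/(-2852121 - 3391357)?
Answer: -567809/3121739 ≈ -0.18189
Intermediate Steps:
(3932779 - 2797161)/(-2852121 - 3391357) = 1135618/(-6243478) = 1135618*(-1/6243478) = -567809/3121739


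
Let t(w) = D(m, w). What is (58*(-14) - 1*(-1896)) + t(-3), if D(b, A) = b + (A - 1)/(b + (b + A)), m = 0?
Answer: 3256/3 ≈ 1085.3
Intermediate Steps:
D(b, A) = b + (-1 + A)/(A + 2*b) (D(b, A) = b + (-1 + A)/(b + (A + b)) = b + (-1 + A)/(A + 2*b))
t(w) = (-1 + w)/w (t(w) = (-1 + w + 2*0² + w*0)/(w + 2*0) = (-1 + w + 2*0 + 0)/(w + 0) = (-1 + w + 0 + 0)/w = (-1 + w)/w)
(58*(-14) - 1*(-1896)) + t(-3) = (58*(-14) - 1*(-1896)) + (-1 - 3)/(-3) = (-812 + 1896) - ⅓*(-4) = 1084 + 4/3 = 3256/3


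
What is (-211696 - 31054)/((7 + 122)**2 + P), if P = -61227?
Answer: 121375/22293 ≈ 5.4445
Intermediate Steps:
(-211696 - 31054)/((7 + 122)**2 + P) = (-211696 - 31054)/((7 + 122)**2 - 61227) = -242750/(129**2 - 61227) = -242750/(16641 - 61227) = -242750/(-44586) = -242750*(-1/44586) = 121375/22293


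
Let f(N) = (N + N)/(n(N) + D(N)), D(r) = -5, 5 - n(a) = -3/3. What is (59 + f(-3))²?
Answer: 2809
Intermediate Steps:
n(a) = 6 (n(a) = 5 - (-3)/3 = 5 - 1*(-1) = 5 + 1 = 6)
f(N) = 2*N (f(N) = (N + N)/(6 - 5) = (2*N)/1 = (2*N)*1 = 2*N)
(59 + f(-3))² = (59 + 2*(-3))² = (59 - 6)² = 53² = 2809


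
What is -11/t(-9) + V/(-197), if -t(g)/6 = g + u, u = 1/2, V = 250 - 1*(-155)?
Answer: -22822/10047 ≈ -2.2715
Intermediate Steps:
V = 405 (V = 250 + 155 = 405)
u = ½ ≈ 0.50000
t(g) = -3 - 6*g (t(g) = -6*(g + ½) = -6*(½ + g) = -3 - 6*g)
-11/t(-9) + V/(-197) = -11/(-3 - 6*(-9)) + 405/(-197) = -11/(-3 + 54) + 405*(-1/197) = -11/51 - 405/197 = -22822/10047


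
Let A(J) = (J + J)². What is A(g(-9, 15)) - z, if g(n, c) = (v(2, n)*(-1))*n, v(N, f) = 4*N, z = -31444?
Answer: 52180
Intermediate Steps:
g(n, c) = -8*n (g(n, c) = ((4*2)*(-1))*n = (8*(-1))*n = -8*n)
A(J) = 4*J² (A(J) = (2*J)² = 4*J²)
A(g(-9, 15)) - z = 4*(-8*(-9))² - 1*(-31444) = 4*72² + 31444 = 4*5184 + 31444 = 20736 + 31444 = 52180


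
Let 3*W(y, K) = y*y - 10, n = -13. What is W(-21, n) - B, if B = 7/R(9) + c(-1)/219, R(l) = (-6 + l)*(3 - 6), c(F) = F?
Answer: 94903/657 ≈ 144.45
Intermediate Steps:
R(l) = 18 - 3*l (R(l) = (-6 + l)*(-3) = 18 - 3*l)
W(y, K) = -10/3 + y²/3 (W(y, K) = (y*y - 10)/3 = (y² - 10)/3 = (-10 + y²)/3 = -10/3 + y²/3)
B = -514/657 (B = 7/(18 - 3*9) - 1/219 = 7/(18 - 27) - 1*1/219 = 7/(-9) - 1/219 = 7*(-⅑) - 1/219 = -7/9 - 1/219 = -514/657 ≈ -0.78234)
W(-21, n) - B = (-10/3 + (⅓)*(-21)²) - 1*(-514/657) = (-10/3 + (⅓)*441) + 514/657 = (-10/3 + 147) + 514/657 = 431/3 + 514/657 = 94903/657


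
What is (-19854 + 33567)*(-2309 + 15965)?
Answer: 187264728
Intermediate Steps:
(-19854 + 33567)*(-2309 + 15965) = 13713*13656 = 187264728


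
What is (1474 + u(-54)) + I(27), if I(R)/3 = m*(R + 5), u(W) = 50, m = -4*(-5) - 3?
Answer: 3156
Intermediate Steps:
m = 17 (m = 20 - 3 = 17)
I(R) = 255 + 51*R (I(R) = 3*(17*(R + 5)) = 3*(17*(5 + R)) = 3*(85 + 17*R) = 255 + 51*R)
(1474 + u(-54)) + I(27) = (1474 + 50) + (255 + 51*27) = 1524 + (255 + 1377) = 1524 + 1632 = 3156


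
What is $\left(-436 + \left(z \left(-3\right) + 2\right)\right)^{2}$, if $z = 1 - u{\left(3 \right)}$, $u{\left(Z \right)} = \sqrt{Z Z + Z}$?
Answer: $191077 - 5244 \sqrt{3} \approx 1.8199 \cdot 10^{5}$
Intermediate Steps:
$u{\left(Z \right)} = \sqrt{Z + Z^{2}}$ ($u{\left(Z \right)} = \sqrt{Z^{2} + Z} = \sqrt{Z + Z^{2}}$)
$z = 1 - 2 \sqrt{3}$ ($z = 1 - \sqrt{3 \left(1 + 3\right)} = 1 - \sqrt{3 \cdot 4} = 1 - \sqrt{12} = 1 - 2 \sqrt{3} \approx -2.4641$)
$\left(-436 + \left(z \left(-3\right) + 2\right)\right)^{2} = \left(-436 + \left(\left(1 - 2 \sqrt{3}\right) \left(-3\right) + 2\right)\right)^{2} = \left(-436 + \left(\left(-3 + 6 \sqrt{3}\right) + 2\right)\right)^{2} = \left(-436 - \left(1 - 6 \sqrt{3}\right)\right)^{2} = \left(-437 + 6 \sqrt{3}\right)^{2}$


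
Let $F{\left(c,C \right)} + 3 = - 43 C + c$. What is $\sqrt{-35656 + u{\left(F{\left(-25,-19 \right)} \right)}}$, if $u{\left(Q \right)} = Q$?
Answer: $i \sqrt{34867} \approx 186.73 i$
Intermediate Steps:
$F{\left(c,C \right)} = -3 + c - 43 C$ ($F{\left(c,C \right)} = -3 - \left(- c + 43 C\right) = -3 + c - 43 C$)
$\sqrt{-35656 + u{\left(F{\left(-25,-19 \right)} \right)}} = \sqrt{-35656 - -789} = \sqrt{-35656 + 789} = \sqrt{-34867} = i \sqrt{34867}$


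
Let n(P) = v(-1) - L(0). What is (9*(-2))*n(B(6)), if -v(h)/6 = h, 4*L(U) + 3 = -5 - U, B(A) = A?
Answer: -144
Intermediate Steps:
L(U) = -2 - U/4 (L(U) = -¾ + (-5 - U)/4 = -¾ + (-5/4 - U/4) = -2 - U/4)
v(h) = -6*h
n(P) = 8 (n(P) = -6*(-1) - (-2 - ¼*0) = 6 - (-2 + 0) = 6 - 1*(-2) = 6 + 2 = 8)
(9*(-2))*n(B(6)) = (9*(-2))*8 = -18*8 = -144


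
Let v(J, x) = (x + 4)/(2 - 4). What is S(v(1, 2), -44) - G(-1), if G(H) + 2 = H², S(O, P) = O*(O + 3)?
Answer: 1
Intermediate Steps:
v(J, x) = -2 - x/2 (v(J, x) = (4 + x)/(-2) = (4 + x)*(-½) = -2 - x/2)
S(O, P) = O*(3 + O)
G(H) = -2 + H²
S(v(1, 2), -44) - G(-1) = (-2 - ½*2)*(3 + (-2 - ½*2)) - (-2 + (-1)²) = (-2 - 1)*(3 + (-2 - 1)) - (-2 + 1) = -3*(3 - 3) - 1*(-1) = -3*0 + 1 = 0 + 1 = 1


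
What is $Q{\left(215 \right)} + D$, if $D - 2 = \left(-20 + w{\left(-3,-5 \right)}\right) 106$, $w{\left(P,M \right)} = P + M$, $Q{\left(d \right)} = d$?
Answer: $-2751$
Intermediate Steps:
$w{\left(P,M \right)} = M + P$
$D = -2966$ ($D = 2 + \left(-20 - 8\right) 106 = 2 - 2968 = -2966$)
$Q{\left(215 \right)} + D = 215 - 2966 = -2751$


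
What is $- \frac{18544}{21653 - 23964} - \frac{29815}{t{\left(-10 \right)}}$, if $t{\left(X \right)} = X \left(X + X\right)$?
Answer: $- \frac{13038733}{92440} \approx -141.05$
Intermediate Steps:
$t{\left(X \right)} = 2 X^{2}$ ($t{\left(X \right)} = X 2 X = 2 X^{2}$)
$- \frac{18544}{21653 - 23964} - \frac{29815}{t{\left(-10 \right)}} = - \frac{18544}{21653 - 23964} - \frac{29815}{2 \left(-10\right)^{2}} = - \frac{18544}{21653 - 23964} - \frac{29815}{2 \cdot 100} = - \frac{18544}{-2311} - \frac{29815}{200} = \left(-18544\right) \left(- \frac{1}{2311}\right) - \frac{5963}{40} = \frac{18544}{2311} - \frac{5963}{40} = - \frac{13038733}{92440}$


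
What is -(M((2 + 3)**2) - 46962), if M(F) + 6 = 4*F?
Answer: 46868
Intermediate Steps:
M(F) = -6 + 4*F
-(M((2 + 3)**2) - 46962) = -((-6 + 4*(2 + 3)**2) - 46962) = -((-6 + 4*5**2) - 46962) = -((-6 + 4*25) - 46962) = -((-6 + 100) - 46962) = -(94 - 46962) = -1*(-46868) = 46868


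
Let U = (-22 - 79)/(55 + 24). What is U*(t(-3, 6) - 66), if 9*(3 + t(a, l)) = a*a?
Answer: 6868/79 ≈ 86.937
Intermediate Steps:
t(a, l) = -3 + a²/9 (t(a, l) = -3 + (a*a)/9 = -3 + a²/9)
U = -101/79 ≈ -1.2785
U*(t(-3, 6) - 66) = -101*((-3 + (⅑)*(-3)²) - 66)/79 = -101*((-3 + (⅑)*9) - 66)/79 = -101*((-3 + 1) - 66)/79 = -101*(-2 - 66)/79 = -101/79*(-68) = 6868/79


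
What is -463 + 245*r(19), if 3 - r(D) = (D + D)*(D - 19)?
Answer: 272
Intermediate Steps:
r(D) = 3 - 2*D*(-19 + D) (r(D) = 3 - (D + D)*(D - 19) = 3 - 2*D*(-19 + D))
-463 + 245*r(19) = -463 + 245*(3 - 2*19² + 38*19) = -463 + 245*(3 - 2*361 + 722) = -463 + 245*(3 - 722 + 722) = -463 + 245*3 = -463 + 735 = 272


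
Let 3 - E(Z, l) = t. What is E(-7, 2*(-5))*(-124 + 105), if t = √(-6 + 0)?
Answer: -57 + 19*I*√6 ≈ -57.0 + 46.54*I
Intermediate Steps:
t = I*√6 (t = √(-6) = I*√6 ≈ 2.4495*I)
E(Z, l) = 3 - I*√6
E(-7, 2*(-5))*(-124 + 105) = (3 - I*√6)*(-124 + 105) = (3 - I*√6)*(-19) = -57 + 19*I*√6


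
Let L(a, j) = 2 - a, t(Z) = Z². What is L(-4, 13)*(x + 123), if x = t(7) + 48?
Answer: 1320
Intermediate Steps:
x = 97 (x = 7² + 48 = 49 + 48 = 97)
L(-4, 13)*(x + 123) = (2 - 1*(-4))*(97 + 123) = (2 + 4)*220 = 6*220 = 1320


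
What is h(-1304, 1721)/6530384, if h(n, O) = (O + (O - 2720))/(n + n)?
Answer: -361/8515620736 ≈ -4.2393e-8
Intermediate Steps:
h(n, O) = (-2720 + 2*O)/(2*n) (h(n, O) = (O + (-2720 + O))/((2*n)) = (-2720 + 2*O)*(1/(2*n)) = (-2720 + 2*O)/(2*n))
h(-1304, 1721)/6530384 = ((-1360 + 1721)/(-1304))/6530384 = -1/1304*361*(1/6530384) = -361/1304*1/6530384 = -361/8515620736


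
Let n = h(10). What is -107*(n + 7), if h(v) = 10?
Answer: -1819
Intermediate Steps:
n = 10
-107*(n + 7) = -107*(10 + 7) = -107*17 = -1819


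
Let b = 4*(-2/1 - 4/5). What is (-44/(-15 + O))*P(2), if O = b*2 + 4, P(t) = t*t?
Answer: 880/167 ≈ 5.2695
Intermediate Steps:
P(t) = t²
b = -56/5 (b = 4*(-2*1 - 4*⅕) = 4*(-2 - ⅘) = 4*(-14/5) = -56/5 ≈ -11.200)
O = -92/5 (O = -56/5*2 + 4 = -112/5 + 4 = -92/5 ≈ -18.400)
(-44/(-15 + O))*P(2) = (-44/(-15 - 92/5))*2² = (-44/(-167/5))*4 = -5/167*(-44)*4 = (220/167)*4 = 880/167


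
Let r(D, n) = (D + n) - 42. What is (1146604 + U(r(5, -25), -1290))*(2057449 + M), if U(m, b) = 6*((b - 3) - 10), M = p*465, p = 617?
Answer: 2669717514244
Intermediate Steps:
r(D, n) = -42 + D + n
M = 286905 (M = 617*465 = 286905)
U(m, b) = -78 + 6*b (U(m, b) = 6*((-3 + b) - 10) = 6*(-13 + b) = -78 + 6*b)
(1146604 + U(r(5, -25), -1290))*(2057449 + M) = (1146604 + (-78 + 6*(-1290)))*(2057449 + 286905) = (1146604 + (-78 - 7740))*2344354 = (1146604 - 7818)*2344354 = 1138786*2344354 = 2669717514244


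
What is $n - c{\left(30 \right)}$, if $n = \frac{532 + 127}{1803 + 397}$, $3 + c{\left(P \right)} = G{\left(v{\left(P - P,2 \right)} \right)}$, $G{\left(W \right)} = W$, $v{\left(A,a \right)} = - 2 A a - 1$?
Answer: $\frac{9459}{2200} \approx 4.2995$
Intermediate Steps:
$v{\left(A,a \right)} = -1 - 2 A a$ ($v{\left(A,a \right)} = - 2 A a - 1 = -1 - 2 A a$)
$c{\left(P \right)} = -4$ ($c{\left(P \right)} = -3 - \left(1 + 2 \left(P - P\right) 2\right) = -3 - \left(1 + 0 \cdot 2\right) = -3 + \left(-1 + 0\right) = -3 - 1 = -4$)
$n = \frac{659}{2200} \approx 0.29955$
$n - c{\left(30 \right)} = \frac{659}{2200} - -4 = \frac{659}{2200} + 4 = \frac{9459}{2200}$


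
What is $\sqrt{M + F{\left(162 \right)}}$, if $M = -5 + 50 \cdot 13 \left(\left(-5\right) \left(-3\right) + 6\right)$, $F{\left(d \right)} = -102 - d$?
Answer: $\sqrt{13381} \approx 115.68$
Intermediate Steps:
$M = 13645$ ($M = -5 + 50 \cdot 13 \left(15 + 6\right) = -5 + 50 \cdot 13 \cdot 21 = -5 + 50 \cdot 273 = -5 + 13650 = 13645$)
$\sqrt{M + F{\left(162 \right)}} = \sqrt{13645 - 264} = \sqrt{13381}$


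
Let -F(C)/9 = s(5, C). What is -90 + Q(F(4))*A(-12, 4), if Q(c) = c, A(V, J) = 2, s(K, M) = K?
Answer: -180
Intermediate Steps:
F(C) = -45 (F(C) = -9*5 = -45)
-90 + Q(F(4))*A(-12, 4) = -90 - 45*2 = -90 - 90 = -180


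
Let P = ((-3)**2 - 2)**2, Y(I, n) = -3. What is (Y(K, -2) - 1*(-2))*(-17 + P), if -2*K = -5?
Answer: -32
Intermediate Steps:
K = 5/2 (K = -1/2*(-5) = 5/2 ≈ 2.5000)
P = 49 (P = (9 - 2)**2 = 7**2 = 49)
(Y(K, -2) - 1*(-2))*(-17 + P) = (-3 - 1*(-2))*(-17 + 49) = (-3 + 2)*32 = -1*32 = -32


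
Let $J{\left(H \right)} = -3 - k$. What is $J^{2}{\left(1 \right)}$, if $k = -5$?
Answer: $4$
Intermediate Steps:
$J{\left(H \right)} = 2$ ($J{\left(H \right)} = -3 - -5 = -3 + 5 = 2$)
$J^{2}{\left(1 \right)} = 2^{2} = 4$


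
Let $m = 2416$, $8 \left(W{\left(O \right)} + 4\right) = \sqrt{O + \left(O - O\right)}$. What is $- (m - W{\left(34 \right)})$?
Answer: $-2420 + \frac{\sqrt{34}}{8} \approx -2419.3$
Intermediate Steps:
$W{\left(O \right)} = -4 + \frac{\sqrt{O}}{8}$ ($W{\left(O \right)} = -4 + \frac{\sqrt{O + \left(O - O\right)}}{8} = -4 + \frac{\sqrt{O + 0}}{8} = -4 + \frac{\sqrt{O}}{8}$)
$- (m - W{\left(34 \right)}) = - (2416 - \left(-4 + \frac{\sqrt{34}}{8}\right)) = - (2416 + \left(4 - \frac{\sqrt{34}}{8}\right)) = - (2420 - \frac{\sqrt{34}}{8}) = -2420 + \frac{\sqrt{34}}{8}$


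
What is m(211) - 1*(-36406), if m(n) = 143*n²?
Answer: 6402909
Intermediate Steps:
m(211) - 1*(-36406) = 143*211² - 1*(-36406) = 143*44521 + 36406 = 6366503 + 36406 = 6402909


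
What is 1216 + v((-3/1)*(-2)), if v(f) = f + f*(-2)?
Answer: 1210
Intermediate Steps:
v(f) = -f (v(f) = f - 2*f = -f)
1216 + v((-3/1)*(-2)) = 1216 - -3/1*(-2) = 1216 - 1*(-3)*(-2) = 1216 - (-3)*(-2) = 1216 - 1*6 = 1216 - 6 = 1210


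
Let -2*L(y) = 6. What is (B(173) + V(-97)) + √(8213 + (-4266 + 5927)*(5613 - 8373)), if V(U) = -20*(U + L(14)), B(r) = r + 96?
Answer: 2269 + I*√4576147 ≈ 2269.0 + 2139.2*I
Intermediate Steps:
B(r) = 96 + r
L(y) = -3 (L(y) = -½*6 = -3)
V(U) = 60 - 20*U (V(U) = -20*(U - 3) = -20*(-3 + U) = 60 - 20*U)
(B(173) + V(-97)) + √(8213 + (-4266 + 5927)*(5613 - 8373)) = ((96 + 173) + (60 - 20*(-97))) + √(8213 + (-4266 + 5927)*(5613 - 8373)) = (269 + (60 + 1940)) + √(8213 + 1661*(-2760)) = (269 + 2000) + √(8213 - 4584360) = 2269 + √(-4576147) = 2269 + I*√4576147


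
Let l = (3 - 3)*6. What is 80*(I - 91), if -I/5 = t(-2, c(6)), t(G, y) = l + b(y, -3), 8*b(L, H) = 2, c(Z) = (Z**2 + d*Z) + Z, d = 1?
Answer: -7380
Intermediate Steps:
c(Z) = Z**2 + 2*Z (c(Z) = (Z**2 + 1*Z) + Z = (Z**2 + Z) + Z = (Z + Z**2) + Z = Z**2 + 2*Z)
b(L, H) = 1/4 (b(L, H) = (1/8)*2 = 1/4)
l = 0 (l = 0*6 = 0)
t(G, y) = 1/4 (t(G, y) = 0 + 1/4 = 1/4)
I = -5/4 (I = -5*1/4 = -5/4 ≈ -1.2500)
80*(I - 91) = 80*(-5/4 - 91) = 80*(-369/4) = -7380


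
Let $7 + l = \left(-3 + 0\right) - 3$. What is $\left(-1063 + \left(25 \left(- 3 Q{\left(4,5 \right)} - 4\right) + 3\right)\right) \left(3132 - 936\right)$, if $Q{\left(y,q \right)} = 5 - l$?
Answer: $-5511960$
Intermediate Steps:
$l = -13$ ($l = -7 + \left(\left(-3 + 0\right) - 3\right) = -7 - 6 = -13$)
$Q{\left(y,q \right)} = 18$ ($Q{\left(y,q \right)} = 5 - -13 = 5 + 13 = 18$)
$\left(-1063 + \left(25 \left(- 3 Q{\left(4,5 \right)} - 4\right) + 3\right)\right) \left(3132 - 936\right) = \left(-1063 + \left(25 \left(\left(-3\right) 18 - 4\right) + 3\right)\right) \left(3132 - 936\right) = \left(-1063 + \left(25 \left(-54 - 4\right) + 3\right)\right) 2196 = \left(-1063 + \left(25 \left(-58\right) + 3\right)\right) 2196 = \left(-1063 + \left(-1450 + 3\right)\right) 2196 = \left(-1063 - 1447\right) 2196 = \left(-2510\right) 2196 = -5511960$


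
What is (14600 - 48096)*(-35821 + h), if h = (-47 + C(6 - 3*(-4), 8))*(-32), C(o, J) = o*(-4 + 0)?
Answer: 1072307448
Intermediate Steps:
C(o, J) = -4*o (C(o, J) = o*(-4) = -4*o)
h = 3808 (h = (-47 - 4*(6 - 3*(-4)))*(-32) = (-47 - 4*(6 + 12))*(-32) = (-47 - 4*18)*(-32) = (-47 - 72)*(-32) = -119*(-32) = 3808)
(14600 - 48096)*(-35821 + h) = (14600 - 48096)*(-35821 + 3808) = -33496*(-32013) = 1072307448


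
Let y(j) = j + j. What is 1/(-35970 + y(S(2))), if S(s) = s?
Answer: -1/35966 ≈ -2.7804e-5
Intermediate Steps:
y(j) = 2*j
1/(-35970 + y(S(2))) = 1/(-35970 + 2*2) = 1/(-35970 + 4) = 1/(-35966) = -1/35966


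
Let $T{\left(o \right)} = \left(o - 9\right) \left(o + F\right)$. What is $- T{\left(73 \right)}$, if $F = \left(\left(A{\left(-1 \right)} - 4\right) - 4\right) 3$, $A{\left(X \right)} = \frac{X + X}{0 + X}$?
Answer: $-3520$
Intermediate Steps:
$A{\left(X \right)} = 2$ ($A{\left(X \right)} = \frac{2 X}{X} = 2$)
$F = -18$ ($F = \left(\left(2 - 4\right) - 4\right) 3 = \left(-2 - 4\right) 3 = \left(-6\right) 3 = -18$)
$T{\left(o \right)} = \left(-18 + o\right) \left(-9 + o\right)$ ($T{\left(o \right)} = \left(o - 9\right) \left(o - 18\right) = \left(-9 + o\right) \left(-18 + o\right) = \left(-18 + o\right) \left(-9 + o\right)$)
$- T{\left(73 \right)} = - (162 + 73^{2} - 1971) = - (162 + 5329 - 1971) = \left(-1\right) 3520 = -3520$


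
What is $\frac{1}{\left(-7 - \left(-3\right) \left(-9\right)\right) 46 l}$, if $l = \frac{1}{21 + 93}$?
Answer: $- \frac{57}{782} \approx -0.07289$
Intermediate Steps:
$l = \frac{1}{114} \approx 0.0087719$
$\frac{1}{\left(-7 - \left(-3\right) \left(-9\right)\right) 46 l} = \frac{1}{\left(-7 - \left(-3\right) \left(-9\right)\right) 46 \cdot \frac{1}{114}} = \frac{1}{\left(-7 - 27\right) 46 \cdot \frac{1}{114}} = \frac{1}{\left(-34\right) 46 \cdot \frac{1}{114}} = \frac{1}{\left(-1564\right) \frac{1}{114}} = \frac{1}{- \frac{782}{57}} = - \frac{57}{782}$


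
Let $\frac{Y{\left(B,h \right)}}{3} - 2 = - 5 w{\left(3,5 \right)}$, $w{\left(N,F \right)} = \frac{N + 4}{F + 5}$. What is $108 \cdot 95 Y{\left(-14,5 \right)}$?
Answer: $-46170$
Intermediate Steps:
$w{\left(N,F \right)} = \frac{4 + N}{5 + F}$
$Y{\left(B,h \right)} = - \frac{9}{2}$ ($Y{\left(B,h \right)} = 6 + 3 \left(- 5 \frac{4 + 3}{5 + 5}\right) = 6 + 3 \left(- 5 \cdot \frac{1}{10} \cdot 7\right) = 6 + 3 \left(\left(-5\right) \frac{7}{10}\right) = 6 + 3 \left(- \frac{7}{2}\right) = 6 - \frac{21}{2} = - \frac{9}{2}$)
$108 \cdot 95 Y{\left(-14,5 \right)} = 108 \cdot 95 \left(- \frac{9}{2}\right) = 10260 \left(- \frac{9}{2}\right) = -46170$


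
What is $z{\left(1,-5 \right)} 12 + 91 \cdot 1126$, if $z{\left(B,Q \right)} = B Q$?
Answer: $102406$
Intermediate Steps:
$z{\left(1,-5 \right)} 12 + 91 \cdot 1126 = 1 \left(-5\right) 12 + 91 \cdot 1126 = \left(-5\right) 12 + 102466 = -60 + 102466 = 102406$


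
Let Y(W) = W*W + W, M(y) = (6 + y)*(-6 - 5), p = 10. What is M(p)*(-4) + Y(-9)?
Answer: 776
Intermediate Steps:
M(y) = -66 - 11*y (M(y) = (6 + y)*(-11) = -66 - 11*y)
Y(W) = W + W² (Y(W) = W² + W = W + W²)
M(p)*(-4) + Y(-9) = (-66 - 11*10)*(-4) - 9*(1 - 9) = (-66 - 110)*(-4) - 9*(-8) = -176*(-4) + 72 = 704 + 72 = 776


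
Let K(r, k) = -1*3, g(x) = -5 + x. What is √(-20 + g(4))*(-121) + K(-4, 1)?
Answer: -3 - 121*I*√21 ≈ -3.0 - 554.49*I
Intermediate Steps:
K(r, k) = -3
√(-20 + g(4))*(-121) + K(-4, 1) = √(-20 + (-5 + 4))*(-121) - 3 = √(-20 - 1)*(-121) - 3 = √(-21)*(-121) - 3 = (I*√21)*(-121) - 3 = -121*I*√21 - 3 = -3 - 121*I*√21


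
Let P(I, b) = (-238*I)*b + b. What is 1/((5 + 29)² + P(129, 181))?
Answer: -1/5555725 ≈ -1.7999e-7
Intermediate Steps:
P(I, b) = b - 238*I*b (P(I, b) = -238*I*b + b = b - 238*I*b)
1/((5 + 29)² + P(129, 181)) = 1/((5 + 29)² + 181*(1 - 238*129)) = 1/(34² + 181*(1 - 30702)) = 1/(1156 + 181*(-30701)) = 1/(1156 - 5556881) = 1/(-5555725) = -1/5555725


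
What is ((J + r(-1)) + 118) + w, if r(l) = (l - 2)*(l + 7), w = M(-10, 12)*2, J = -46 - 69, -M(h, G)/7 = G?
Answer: -183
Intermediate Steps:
M(h, G) = -7*G
J = -115
w = -168 (w = -7*12*2 = -84*2 = -168)
r(l) = (-2 + l)*(7 + l)
((J + r(-1)) + 118) + w = ((-115 + (-14 + (-1)**2 + 5*(-1))) + 118) - 168 = ((-115 + (-14 + 1 - 5)) + 118) - 168 = ((-115 - 18) + 118) - 168 = (-133 + 118) - 168 = -15 - 168 = -183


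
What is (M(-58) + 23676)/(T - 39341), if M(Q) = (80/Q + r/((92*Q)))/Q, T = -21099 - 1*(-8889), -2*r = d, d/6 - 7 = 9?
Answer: -457965325/997150993 ≈ -0.45927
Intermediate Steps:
d = 96 (d = 42 + 6*9 = 42 + 54 = 96)
r = -48 (r = -1/2*96 = -48)
T = -12210 (T = -21099 + 8889 = -12210)
M(Q) = 1828/(23*Q**2) (M(Q) = (80/Q - 48*1/(92*Q))/Q = (80/Q - 12/(23*Q))/Q = (1828/(23*Q))/Q = 1828/(23*Q**2))
(M(-58) + 23676)/(T - 39341) = ((1828/23)/(-58)**2 + 23676)/(-12210 - 39341) = ((1828/23)*(1/3364) + 23676)/(-51551) = (457/19343 + 23676)*(-1/51551) = (457965325/19343)*(-1/51551) = -457965325/997150993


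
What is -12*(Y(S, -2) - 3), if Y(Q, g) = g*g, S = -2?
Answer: -12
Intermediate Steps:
Y(Q, g) = g²
-12*(Y(S, -2) - 3) = -12*((-2)² - 3) = -12*(4 - 3) = -12*1 = -12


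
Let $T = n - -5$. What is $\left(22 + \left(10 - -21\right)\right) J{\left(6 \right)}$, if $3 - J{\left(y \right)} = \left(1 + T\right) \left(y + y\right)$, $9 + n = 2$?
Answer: $795$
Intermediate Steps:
$n = -7$ ($n = -9 + 2 = -7$)
$T = -2$ ($T = -7 - -5 = -7 + 5 = -2$)
$J{\left(y \right)} = 3 + 2 y$ ($J{\left(y \right)} = 3 - \left(1 - 2\right) \left(y + y\right) = 3 - - 2 y = 3 + 2 y$)
$\left(22 + \left(10 - -21\right)\right) J{\left(6 \right)} = \left(22 + \left(10 - -21\right)\right) \left(3 + 2 \cdot 6\right) = \left(22 + \left(10 + 21\right)\right) \left(3 + 12\right) = \left(22 + 31\right) 15 = 53 \cdot 15 = 795$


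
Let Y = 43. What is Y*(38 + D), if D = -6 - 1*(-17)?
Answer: 2107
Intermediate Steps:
D = 11 (D = -6 + 17 = 11)
Y*(38 + D) = 43*(38 + 11) = 43*49 = 2107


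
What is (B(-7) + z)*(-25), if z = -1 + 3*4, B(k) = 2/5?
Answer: -285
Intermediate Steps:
B(k) = 2/5 (B(k) = 2*(1/5) = 2/5)
z = 11 (z = -1 + 12 = 11)
(B(-7) + z)*(-25) = (2/5 + 11)*(-25) = (57/5)*(-25) = -285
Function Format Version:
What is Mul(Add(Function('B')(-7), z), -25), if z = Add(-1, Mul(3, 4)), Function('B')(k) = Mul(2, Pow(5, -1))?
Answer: -285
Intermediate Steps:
Function('B')(k) = Rational(2, 5) (Function('B')(k) = Mul(2, Rational(1, 5)) = Rational(2, 5))
z = 11 (z = Add(-1, 12) = 11)
Mul(Add(Function('B')(-7), z), -25) = Mul(Add(Rational(2, 5), 11), -25) = Mul(Rational(57, 5), -25) = -285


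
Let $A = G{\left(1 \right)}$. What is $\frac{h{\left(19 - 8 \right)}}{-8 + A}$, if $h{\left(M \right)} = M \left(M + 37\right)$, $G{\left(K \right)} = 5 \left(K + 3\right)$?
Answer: $44$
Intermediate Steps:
$G{\left(K \right)} = 15 + 5 K$ ($G{\left(K \right)} = 5 \left(3 + K\right) = 15 + 5 K$)
$A = 20$ ($A = 15 + 5 \cdot 1 = 15 + 5 = 20$)
$h{\left(M \right)} = M \left(37 + M\right)$
$\frac{h{\left(19 - 8 \right)}}{-8 + A} = \frac{\left(19 - 8\right) \left(37 + \left(19 - 8\right)\right)}{-8 + 20} = \frac{11 \left(37 + 11\right)}{12} = \frac{11 \cdot 48}{12} = \frac{1}{12} \cdot 528 = 44$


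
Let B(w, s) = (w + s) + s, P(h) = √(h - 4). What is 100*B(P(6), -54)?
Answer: -10800 + 100*√2 ≈ -10659.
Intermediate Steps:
P(h) = √(-4 + h)
B(w, s) = w + 2*s (B(w, s) = (s + w) + s = w + 2*s)
100*B(P(6), -54) = 100*(√(-4 + 6) + 2*(-54)) = 100*(√2 - 108) = 100*(-108 + √2) = -10800 + 100*√2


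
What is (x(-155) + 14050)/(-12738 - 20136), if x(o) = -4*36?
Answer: -6953/16437 ≈ -0.42301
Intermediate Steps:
x(o) = -144
(x(-155) + 14050)/(-12738 - 20136) = (-144 + 14050)/(-12738 - 20136) = 13906/(-32874) = 13906*(-1/32874) = -6953/16437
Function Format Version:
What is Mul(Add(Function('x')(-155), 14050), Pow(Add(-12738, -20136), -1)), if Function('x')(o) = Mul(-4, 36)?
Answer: Rational(-6953, 16437) ≈ -0.42301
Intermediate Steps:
Function('x')(o) = -144
Mul(Add(Function('x')(-155), 14050), Pow(Add(-12738, -20136), -1)) = Mul(Add(-144, 14050), Pow(Add(-12738, -20136), -1)) = Mul(13906, Pow(-32874, -1)) = Mul(13906, Rational(-1, 32874)) = Rational(-6953, 16437)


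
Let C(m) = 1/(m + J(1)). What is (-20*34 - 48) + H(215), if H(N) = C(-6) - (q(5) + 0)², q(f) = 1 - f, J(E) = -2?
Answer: -5953/8 ≈ -744.13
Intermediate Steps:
C(m) = 1/(-2 + m) (C(m) = 1/(m - 2) = 1/(-2 + m))
H(N) = -129/8 (H(N) = 1/(-2 - 6) - ((1 - 1*5) + 0)² = 1/(-8) - ((1 - 5) + 0)² = -⅛ - (-4 + 0)² = -⅛ - 1*(-4)² = -⅛ - 1*16 = -⅛ - 16 = -129/8)
(-20*34 - 48) + H(215) = (-20*34 - 48) - 129/8 = (-680 - 48) - 129/8 = -728 - 129/8 = -5953/8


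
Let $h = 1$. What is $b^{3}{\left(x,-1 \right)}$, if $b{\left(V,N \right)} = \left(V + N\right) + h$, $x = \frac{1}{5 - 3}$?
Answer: $\frac{1}{8} \approx 0.125$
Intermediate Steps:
$x = \frac{1}{2} \approx 0.5$
$b{\left(V,N \right)} = 1 + N + V$ ($b{\left(V,N \right)} = \left(V + N\right) + 1 = \left(N + V\right) + 1 = 1 + N + V$)
$b^{3}{\left(x,-1 \right)} = \left(1 - 1 + \frac{1}{2}\right)^{3} = \left(\frac{1}{2}\right)^{3} = \frac{1}{8}$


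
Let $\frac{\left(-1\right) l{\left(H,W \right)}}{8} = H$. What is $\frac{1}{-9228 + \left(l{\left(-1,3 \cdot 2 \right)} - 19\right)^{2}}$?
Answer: $- \frac{1}{9107} \approx -0.00010981$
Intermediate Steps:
$l{\left(H,W \right)} = - 8 H$
$\frac{1}{-9228 + \left(l{\left(-1,3 \cdot 2 \right)} - 19\right)^{2}} = \frac{1}{-9228 + \left(\left(-8\right) \left(-1\right) - 19\right)^{2}} = \frac{1}{-9228 + \left(8 - 19\right)^{2}} = \frac{1}{-9228 + \left(-11\right)^{2}} = \frac{1}{-9228 + 121} = \frac{1}{-9107} = - \frac{1}{9107}$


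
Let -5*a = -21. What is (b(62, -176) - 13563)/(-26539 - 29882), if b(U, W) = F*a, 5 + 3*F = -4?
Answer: 7542/31345 ≈ 0.24061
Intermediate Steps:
a = 21/5 (a = -1/5*(-21) = 21/5 ≈ 4.2000)
F = -3 (F = -5/3 + (1/3)*(-4) = -5/3 - 4/3 = -3)
b(U, W) = -63/5 (b(U, W) = -3*21/5 = -63/5)
(b(62, -176) - 13563)/(-26539 - 29882) = (-63/5 - 13563)/(-26539 - 29882) = -67878/5/(-56421) = -67878/5*(-1/56421) = 7542/31345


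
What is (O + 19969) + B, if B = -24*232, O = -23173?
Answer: -8772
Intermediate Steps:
B = -5568
(O + 19969) + B = (-23173 + 19969) - 5568 = -3204 - 5568 = -8772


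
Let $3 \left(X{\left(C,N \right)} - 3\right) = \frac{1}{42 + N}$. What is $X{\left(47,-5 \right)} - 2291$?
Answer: $- \frac{253967}{111} \approx -2288.0$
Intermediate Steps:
$X{\left(C,N \right)} = 3 + \frac{1}{3 \left(42 + N\right)}$
$X{\left(47,-5 \right)} - 2291 = \frac{379 + 9 \left(-5\right)}{3 \left(42 - 5\right)} - 2291 = \frac{379 - 45}{3 \cdot 37} - 2291 = \frac{1}{3} \cdot \frac{1}{37} \cdot 334 - 2291 = \frac{334}{111} - 2291 = - \frac{253967}{111}$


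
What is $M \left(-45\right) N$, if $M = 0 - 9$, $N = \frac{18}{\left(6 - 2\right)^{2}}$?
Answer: $\frac{3645}{8} \approx 455.63$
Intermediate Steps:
$N = \frac{9}{8}$ ($N = \frac{18}{4^{2}} = \frac{18}{16} = 18 \cdot \frac{1}{16} = \frac{9}{8} \approx 1.125$)
$M = -9$ ($M = 0 - 9 = -9$)
$M \left(-45\right) N = \left(-9\right) \left(-45\right) \frac{9}{8} = 405 \cdot \frac{9}{8} = \frac{3645}{8}$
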